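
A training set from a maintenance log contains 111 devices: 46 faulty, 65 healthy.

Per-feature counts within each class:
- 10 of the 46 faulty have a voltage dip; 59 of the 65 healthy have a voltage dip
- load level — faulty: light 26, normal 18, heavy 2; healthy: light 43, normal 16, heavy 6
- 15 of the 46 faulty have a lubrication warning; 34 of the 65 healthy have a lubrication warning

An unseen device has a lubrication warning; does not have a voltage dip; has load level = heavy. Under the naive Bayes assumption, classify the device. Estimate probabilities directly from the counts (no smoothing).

faulty: (46/111) × (36/46) × (2/46) × (15/46) ≈ 0.00459817
healthy: (65/111) × (6/65) × (6/65) × (34/65) ≈ 0.00260995
Highest score → faulty.

faulty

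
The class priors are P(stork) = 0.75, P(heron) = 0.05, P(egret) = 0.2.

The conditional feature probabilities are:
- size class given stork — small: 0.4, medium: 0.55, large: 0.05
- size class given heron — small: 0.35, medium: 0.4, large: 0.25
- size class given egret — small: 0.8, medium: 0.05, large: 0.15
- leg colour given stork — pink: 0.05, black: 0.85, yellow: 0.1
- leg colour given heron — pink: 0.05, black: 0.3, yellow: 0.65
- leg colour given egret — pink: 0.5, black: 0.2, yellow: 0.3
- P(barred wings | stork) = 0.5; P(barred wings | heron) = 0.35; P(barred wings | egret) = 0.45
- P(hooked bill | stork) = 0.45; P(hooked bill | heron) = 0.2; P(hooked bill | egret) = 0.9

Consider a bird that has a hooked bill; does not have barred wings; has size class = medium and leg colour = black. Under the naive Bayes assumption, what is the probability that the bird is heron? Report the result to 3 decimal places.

0.010

stork: 0.75 × 0.55 × 0.85 × (1−0.5) × 0.45 = 0.078890625
heron: 0.05 × 0.4 × 0.3 × (1−0.35) × 0.2 = 0.00078
egret: 0.2 × 0.05 × 0.2 × (1−0.45) × 0.9 = 0.00099
P(heron | x) = 0.00078 / 0.080660625 ≈ 0.010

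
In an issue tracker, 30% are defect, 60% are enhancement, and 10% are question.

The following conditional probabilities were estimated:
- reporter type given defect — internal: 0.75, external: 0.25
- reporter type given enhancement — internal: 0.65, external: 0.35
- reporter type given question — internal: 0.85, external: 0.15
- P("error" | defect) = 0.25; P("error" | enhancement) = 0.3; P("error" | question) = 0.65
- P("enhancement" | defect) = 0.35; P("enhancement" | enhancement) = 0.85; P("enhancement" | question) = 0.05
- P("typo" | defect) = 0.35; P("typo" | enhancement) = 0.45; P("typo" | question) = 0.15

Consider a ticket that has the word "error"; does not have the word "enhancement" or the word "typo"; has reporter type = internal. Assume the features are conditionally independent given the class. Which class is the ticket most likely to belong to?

defect: 0.3 × 0.75 × 0.25 × (1−0.35) × (1−0.35) = 0.023765625
enhancement: 0.6 × 0.65 × 0.3 × (1−0.85) × (1−0.45) = 0.0096525
question: 0.1 × 0.85 × 0.65 × (1−0.05) × (1−0.15) = 0.044614375
Highest score → question.

question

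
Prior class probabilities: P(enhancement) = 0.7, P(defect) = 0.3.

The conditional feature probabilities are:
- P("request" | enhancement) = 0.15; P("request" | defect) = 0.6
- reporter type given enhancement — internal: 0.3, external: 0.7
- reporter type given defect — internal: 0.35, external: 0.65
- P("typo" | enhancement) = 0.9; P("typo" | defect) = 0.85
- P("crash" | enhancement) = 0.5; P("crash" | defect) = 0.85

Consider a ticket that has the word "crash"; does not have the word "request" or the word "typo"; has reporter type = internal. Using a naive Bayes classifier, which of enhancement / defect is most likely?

enhancement

enhancement: 0.7 × (1−0.15) × 0.3 × (1−0.9) × 0.5 = 0.008925
defect: 0.3 × (1−0.6) × 0.35 × (1−0.85) × 0.85 = 0.005355
Highest score → enhancement.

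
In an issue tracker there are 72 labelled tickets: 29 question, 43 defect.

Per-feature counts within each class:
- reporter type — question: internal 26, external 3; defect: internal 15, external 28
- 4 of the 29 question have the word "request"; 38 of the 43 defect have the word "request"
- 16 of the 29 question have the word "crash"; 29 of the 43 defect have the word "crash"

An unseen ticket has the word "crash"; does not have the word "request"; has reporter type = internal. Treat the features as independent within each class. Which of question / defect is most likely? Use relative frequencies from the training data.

question: (29/72) × (26/29) × (25/29) × (16/29) ≈ 0.171753
defect: (43/72) × (15/43) × (5/43) × (29/43) ≈ 0.0163377
Highest score → question.

question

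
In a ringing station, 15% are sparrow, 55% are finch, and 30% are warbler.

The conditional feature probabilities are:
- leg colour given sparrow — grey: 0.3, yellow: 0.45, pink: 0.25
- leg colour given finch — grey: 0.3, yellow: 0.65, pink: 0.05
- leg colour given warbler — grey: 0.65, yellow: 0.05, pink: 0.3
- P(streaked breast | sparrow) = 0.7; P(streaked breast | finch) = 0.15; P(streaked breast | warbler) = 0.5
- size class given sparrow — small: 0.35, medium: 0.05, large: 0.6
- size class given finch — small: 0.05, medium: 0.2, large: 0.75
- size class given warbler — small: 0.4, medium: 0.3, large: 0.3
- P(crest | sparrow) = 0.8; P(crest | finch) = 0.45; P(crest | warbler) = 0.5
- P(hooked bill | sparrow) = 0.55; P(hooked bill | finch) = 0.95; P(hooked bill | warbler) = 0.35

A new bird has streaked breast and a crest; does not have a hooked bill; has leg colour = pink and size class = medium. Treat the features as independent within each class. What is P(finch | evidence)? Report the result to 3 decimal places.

sparrow: 0.15 × 0.25 × 0.7 × 0.05 × 0.8 × (1−0.55) = 0.0004725
finch: 0.55 × 0.05 × 0.15 × 0.2 × 0.45 × (1−0.95) = 0.0000185625
warbler: 0.3 × 0.3 × 0.5 × 0.3 × 0.5 × (1−0.35) = 0.0043875
P(finch | x) = 0.0000185625 / 0.0048785625 ≈ 0.004

0.004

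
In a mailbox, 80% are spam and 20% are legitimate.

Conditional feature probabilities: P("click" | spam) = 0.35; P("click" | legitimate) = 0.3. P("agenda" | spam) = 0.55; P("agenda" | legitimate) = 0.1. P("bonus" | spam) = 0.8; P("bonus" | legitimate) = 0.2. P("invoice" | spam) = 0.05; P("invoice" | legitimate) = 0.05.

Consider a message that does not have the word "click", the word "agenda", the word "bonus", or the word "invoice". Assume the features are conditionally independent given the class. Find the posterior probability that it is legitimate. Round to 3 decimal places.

0.683

spam: 0.8 × (1−0.35) × (1−0.55) × (1−0.8) × (1−0.05) = 0.04446
legitimate: 0.2 × (1−0.3) × (1−0.1) × (1−0.2) × (1−0.05) = 0.09576
P(legitimate | x) = 0.09576 / 0.14022 ≈ 0.683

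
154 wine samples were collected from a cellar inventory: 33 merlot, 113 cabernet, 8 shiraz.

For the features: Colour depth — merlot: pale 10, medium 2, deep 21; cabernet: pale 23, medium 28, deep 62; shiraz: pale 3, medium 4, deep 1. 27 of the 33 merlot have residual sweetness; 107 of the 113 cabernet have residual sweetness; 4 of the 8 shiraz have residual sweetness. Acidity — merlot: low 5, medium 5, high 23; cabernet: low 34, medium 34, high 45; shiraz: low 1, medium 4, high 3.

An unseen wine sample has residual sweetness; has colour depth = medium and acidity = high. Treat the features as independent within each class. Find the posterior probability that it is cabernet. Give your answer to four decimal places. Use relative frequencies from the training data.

0.8481

merlot: (33/154) × (2/33) × (27/33) × (23/33) ≈ 0.00740582
cabernet: (113/154) × (28/113) × (107/113) × (45/113) ≈ 0.0685609
shiraz: (8/154) × (4/8) × (4/8) × (3/8) ≈ 0.00487013
P(cabernet | x) = 0.0685609 / 0.08083685 ≈ 0.8481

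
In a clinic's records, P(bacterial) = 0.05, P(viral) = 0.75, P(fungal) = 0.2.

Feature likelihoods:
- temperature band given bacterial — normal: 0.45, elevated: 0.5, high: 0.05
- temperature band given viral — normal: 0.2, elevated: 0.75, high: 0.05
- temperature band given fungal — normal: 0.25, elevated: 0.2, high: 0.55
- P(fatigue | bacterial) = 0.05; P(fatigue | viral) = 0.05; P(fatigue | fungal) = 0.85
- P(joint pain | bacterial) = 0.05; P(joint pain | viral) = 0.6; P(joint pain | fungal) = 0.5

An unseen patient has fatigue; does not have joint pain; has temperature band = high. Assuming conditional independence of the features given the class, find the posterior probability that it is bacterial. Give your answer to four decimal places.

0.0025

bacterial: 0.05 × 0.05 × 0.05 × (1−0.05) = 0.00011875
viral: 0.75 × 0.05 × 0.05 × (1−0.6) = 0.00075
fungal: 0.2 × 0.55 × 0.85 × (1−0.5) = 0.04675
P(bacterial | x) = 0.00011875 / 0.04761875 ≈ 0.0025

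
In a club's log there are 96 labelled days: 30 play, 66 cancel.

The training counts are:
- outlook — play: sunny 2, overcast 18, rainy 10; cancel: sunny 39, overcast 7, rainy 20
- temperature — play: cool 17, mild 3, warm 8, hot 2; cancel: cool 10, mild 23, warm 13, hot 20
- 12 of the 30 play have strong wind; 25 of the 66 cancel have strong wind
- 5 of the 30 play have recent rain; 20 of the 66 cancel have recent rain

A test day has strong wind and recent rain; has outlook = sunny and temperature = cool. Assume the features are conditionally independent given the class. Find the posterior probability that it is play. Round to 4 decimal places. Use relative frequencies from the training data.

0.1002

play: (30/96) × (2/30) × (17/30) × (12/30) × (5/30) ≈ 0.000787037
cancel: (66/96) × (39/66) × (10/66) × (25/66) × (20/66) ≈ 0.00706532
P(play | x) = 0.000787037 / 0.007852357 ≈ 0.1002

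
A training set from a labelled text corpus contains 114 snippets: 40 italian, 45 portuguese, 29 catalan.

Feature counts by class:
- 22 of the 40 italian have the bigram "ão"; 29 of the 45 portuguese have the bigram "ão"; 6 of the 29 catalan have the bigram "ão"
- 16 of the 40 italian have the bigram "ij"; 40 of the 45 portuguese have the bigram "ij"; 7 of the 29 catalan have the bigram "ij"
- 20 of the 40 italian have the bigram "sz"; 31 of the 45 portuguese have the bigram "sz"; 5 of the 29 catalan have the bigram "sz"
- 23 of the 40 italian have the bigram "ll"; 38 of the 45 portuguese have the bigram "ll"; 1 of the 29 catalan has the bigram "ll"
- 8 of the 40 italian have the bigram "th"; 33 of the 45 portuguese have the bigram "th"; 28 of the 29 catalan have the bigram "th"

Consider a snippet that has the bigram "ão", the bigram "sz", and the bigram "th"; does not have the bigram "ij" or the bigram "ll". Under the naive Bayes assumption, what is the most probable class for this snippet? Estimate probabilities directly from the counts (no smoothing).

italian: (40/114) × (22/40) × (24/40) × (20/40) × (17/40) × (8/40) ≈ 0.00492105
portuguese: (45/114) × (29/45) × (5/45) × (31/45) × (7/45) × (33/45) ≈ 0.0022212
catalan: (29/114) × (6/29) × (22/29) × (5/29) × (28/29) × (28/29) ≈ 0.00641746
Highest score → catalan.

catalan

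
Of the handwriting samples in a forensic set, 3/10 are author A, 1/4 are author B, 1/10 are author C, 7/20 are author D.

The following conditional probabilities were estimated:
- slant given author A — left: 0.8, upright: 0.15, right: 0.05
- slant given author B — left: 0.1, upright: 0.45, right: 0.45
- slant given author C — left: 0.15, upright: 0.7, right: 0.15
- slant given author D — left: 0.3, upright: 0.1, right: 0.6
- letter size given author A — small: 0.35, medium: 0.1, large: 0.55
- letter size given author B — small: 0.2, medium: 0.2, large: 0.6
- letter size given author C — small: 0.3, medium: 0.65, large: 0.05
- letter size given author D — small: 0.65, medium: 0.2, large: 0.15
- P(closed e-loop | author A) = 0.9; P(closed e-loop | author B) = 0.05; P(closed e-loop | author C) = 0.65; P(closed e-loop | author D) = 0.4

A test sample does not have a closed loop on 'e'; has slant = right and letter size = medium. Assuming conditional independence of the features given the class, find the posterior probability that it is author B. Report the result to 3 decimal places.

author A: 0.3 × 0.05 × 0.1 × (1−0.9) = 0.00015
author B: 0.25 × 0.45 × 0.2 × (1−0.05) = 0.021375
author C: 0.1 × 0.15 × 0.65 × (1−0.65) = 0.0034125
author D: 0.35 × 0.6 × 0.2 × (1−0.4) = 0.0252
P(author B | x) = 0.021375 / 0.0501375 ≈ 0.426

0.426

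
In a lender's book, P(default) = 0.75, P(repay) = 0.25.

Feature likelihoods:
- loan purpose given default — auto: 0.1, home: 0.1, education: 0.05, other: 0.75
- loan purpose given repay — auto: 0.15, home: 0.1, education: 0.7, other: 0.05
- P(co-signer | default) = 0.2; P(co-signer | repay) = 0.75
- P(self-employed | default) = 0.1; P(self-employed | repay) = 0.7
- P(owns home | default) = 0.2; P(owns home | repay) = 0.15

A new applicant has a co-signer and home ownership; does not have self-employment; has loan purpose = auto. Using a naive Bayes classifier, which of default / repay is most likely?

default

default: 0.75 × 0.1 × 0.2 × (1−0.1) × 0.2 = 0.0027
repay: 0.25 × 0.15 × 0.75 × (1−0.7) × 0.15 = 0.001265625
Highest score → default.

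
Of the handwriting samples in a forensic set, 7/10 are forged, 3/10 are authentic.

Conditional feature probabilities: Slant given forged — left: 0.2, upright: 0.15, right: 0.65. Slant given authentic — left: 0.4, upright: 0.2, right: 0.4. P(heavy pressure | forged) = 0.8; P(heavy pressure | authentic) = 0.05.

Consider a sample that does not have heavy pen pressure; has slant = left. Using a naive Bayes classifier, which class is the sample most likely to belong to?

forged: 0.7 × 0.2 × (1−0.8) = 0.028
authentic: 0.3 × 0.4 × (1−0.05) = 0.114
Highest score → authentic.

authentic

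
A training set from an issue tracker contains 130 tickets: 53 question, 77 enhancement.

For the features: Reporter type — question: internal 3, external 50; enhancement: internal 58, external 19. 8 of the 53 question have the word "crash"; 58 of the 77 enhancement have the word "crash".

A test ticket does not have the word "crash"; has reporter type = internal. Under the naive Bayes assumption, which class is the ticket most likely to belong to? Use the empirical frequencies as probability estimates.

question: (53/130) × (3/53) × (45/53) ≈ 0.0195936
enhancement: (77/130) × (58/77) × (19/77) ≈ 0.11009
Highest score → enhancement.

enhancement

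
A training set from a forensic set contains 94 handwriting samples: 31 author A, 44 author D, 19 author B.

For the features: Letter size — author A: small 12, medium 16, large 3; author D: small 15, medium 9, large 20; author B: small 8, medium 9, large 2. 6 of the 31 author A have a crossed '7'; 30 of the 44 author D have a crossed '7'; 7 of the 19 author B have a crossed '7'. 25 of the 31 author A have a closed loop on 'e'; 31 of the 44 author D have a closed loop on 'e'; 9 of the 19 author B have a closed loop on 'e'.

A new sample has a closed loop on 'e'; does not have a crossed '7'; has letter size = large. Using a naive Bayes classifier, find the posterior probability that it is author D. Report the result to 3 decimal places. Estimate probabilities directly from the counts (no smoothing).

author A: (31/94) × (3/31) × (25/31) × (25/31) ≈ 0.0207563
author D: (44/94) × (20/44) × (14/44) × (31/44) ≈ 0.0476965
author B: (19/94) × (2/19) × (12/19) × (9/19) ≈ 0.0063653
P(author D | x) = 0.0476965 / 0.0748181 ≈ 0.637

0.637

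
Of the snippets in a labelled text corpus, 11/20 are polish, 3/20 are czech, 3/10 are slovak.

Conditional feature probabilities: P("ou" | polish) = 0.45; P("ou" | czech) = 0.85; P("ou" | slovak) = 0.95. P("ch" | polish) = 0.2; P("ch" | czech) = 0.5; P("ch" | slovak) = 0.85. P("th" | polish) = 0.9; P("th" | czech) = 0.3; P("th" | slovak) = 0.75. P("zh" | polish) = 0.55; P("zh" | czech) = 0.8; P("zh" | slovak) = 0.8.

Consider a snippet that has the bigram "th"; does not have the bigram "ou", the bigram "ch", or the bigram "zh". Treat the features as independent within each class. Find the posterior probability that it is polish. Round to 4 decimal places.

0.9898

polish: 0.55 × (1−0.45) × (1−0.2) × 0.9 × (1−0.55) = 0.09801
czech: 0.15 × (1−0.85) × (1−0.5) × 0.3 × (1−0.8) = 0.000675
slovak: 0.3 × (1−0.95) × (1−0.85) × 0.75 × (1−0.8) = 0.0003375
P(polish | x) = 0.09801 / 0.0990225 ≈ 0.9898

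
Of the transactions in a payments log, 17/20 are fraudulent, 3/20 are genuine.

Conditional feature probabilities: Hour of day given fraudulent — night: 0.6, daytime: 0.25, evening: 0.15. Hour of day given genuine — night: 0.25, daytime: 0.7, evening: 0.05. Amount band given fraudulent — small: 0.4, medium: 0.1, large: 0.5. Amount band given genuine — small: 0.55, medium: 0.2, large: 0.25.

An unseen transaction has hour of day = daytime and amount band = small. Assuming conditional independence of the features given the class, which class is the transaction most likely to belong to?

fraudulent: 0.85 × 0.25 × 0.4 = 0.085
genuine: 0.15 × 0.7 × 0.55 = 0.05775
Highest score → fraudulent.

fraudulent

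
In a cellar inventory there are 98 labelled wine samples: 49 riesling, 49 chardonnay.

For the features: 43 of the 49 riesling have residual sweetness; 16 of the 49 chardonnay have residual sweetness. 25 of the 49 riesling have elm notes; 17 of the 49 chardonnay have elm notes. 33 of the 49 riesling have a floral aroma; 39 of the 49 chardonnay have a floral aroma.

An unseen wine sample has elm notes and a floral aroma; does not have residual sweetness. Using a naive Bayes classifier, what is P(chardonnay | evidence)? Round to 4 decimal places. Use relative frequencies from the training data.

riesling: (49/98) × (6/49) × (25/49) × (33/49) ≈ 0.0210372
chardonnay: (49/98) × (33/49) × (17/49) × (39/49) ≈ 0.0929842
P(chardonnay | x) = 0.0929842 / 0.1140214 ≈ 0.8155

0.8155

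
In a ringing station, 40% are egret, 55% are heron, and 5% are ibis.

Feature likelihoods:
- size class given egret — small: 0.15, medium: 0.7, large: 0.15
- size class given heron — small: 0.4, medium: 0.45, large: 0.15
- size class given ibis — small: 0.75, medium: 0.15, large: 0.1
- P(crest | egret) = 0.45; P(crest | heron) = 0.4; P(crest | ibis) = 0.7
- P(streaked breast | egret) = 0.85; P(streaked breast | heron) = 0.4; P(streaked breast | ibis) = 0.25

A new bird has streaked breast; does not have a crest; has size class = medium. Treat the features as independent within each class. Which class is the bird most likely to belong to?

egret

egret: 0.4 × 0.7 × (1−0.45) × 0.85 = 0.1309
heron: 0.55 × 0.45 × (1−0.4) × 0.4 = 0.0594
ibis: 0.05 × 0.15 × (1−0.7) × 0.25 = 0.0005625
Highest score → egret.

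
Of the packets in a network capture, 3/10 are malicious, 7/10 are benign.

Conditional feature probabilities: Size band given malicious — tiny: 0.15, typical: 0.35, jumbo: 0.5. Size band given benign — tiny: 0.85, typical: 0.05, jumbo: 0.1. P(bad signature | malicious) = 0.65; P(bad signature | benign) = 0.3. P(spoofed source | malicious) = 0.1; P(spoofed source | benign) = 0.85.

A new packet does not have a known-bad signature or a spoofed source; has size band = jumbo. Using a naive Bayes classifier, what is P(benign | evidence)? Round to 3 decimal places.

malicious: 0.3 × 0.5 × (1−0.65) × (1−0.1) = 0.04725
benign: 0.7 × 0.1 × (1−0.3) × (1−0.85) = 0.00735
P(benign | x) = 0.00735 / 0.0546 ≈ 0.135

0.135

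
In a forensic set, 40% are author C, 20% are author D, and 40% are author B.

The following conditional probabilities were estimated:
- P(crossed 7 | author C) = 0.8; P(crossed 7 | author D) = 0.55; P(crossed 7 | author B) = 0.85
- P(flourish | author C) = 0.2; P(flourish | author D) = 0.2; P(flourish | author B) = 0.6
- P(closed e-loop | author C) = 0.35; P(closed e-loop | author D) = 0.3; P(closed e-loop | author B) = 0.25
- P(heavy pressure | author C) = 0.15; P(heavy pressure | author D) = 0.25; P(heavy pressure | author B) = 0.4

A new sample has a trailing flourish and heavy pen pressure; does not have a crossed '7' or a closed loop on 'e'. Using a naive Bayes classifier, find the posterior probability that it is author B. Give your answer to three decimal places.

author C: 0.4 × (1−0.8) × 0.2 × (1−0.35) × 0.15 = 0.00156
author D: 0.2 × (1−0.55) × 0.2 × (1−0.3) × 0.25 = 0.00315
author B: 0.4 × (1−0.85) × 0.6 × (1−0.25) × 0.4 = 0.0108
P(author B | x) = 0.0108 / 0.01551 ≈ 0.696

0.696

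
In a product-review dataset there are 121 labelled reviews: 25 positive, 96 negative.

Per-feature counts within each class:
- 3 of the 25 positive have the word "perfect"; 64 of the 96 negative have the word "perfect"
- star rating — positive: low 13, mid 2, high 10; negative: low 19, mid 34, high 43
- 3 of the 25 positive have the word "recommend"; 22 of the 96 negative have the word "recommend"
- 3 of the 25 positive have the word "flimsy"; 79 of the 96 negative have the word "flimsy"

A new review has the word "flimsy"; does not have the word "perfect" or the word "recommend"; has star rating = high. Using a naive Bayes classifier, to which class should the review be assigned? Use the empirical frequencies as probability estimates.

negative

positive: (25/121) × (22/25) × (10/25) × (22/25) × (3/25) = 0.00768
negative: (96/121) × (32/96) × (43/96) × (74/96) × (79/96) ≈ 0.0751412
Highest score → negative.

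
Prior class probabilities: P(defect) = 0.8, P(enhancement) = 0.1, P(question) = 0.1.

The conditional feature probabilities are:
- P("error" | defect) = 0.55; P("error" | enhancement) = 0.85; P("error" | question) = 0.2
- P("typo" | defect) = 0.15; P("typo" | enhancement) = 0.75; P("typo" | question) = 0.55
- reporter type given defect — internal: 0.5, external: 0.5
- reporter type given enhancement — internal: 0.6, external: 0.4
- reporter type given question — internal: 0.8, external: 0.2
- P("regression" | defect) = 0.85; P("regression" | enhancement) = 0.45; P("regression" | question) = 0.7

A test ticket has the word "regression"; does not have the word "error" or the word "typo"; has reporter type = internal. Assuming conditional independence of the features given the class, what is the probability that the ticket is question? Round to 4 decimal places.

0.1333

defect: 0.8 × (1−0.55) × (1−0.15) × 0.5 × 0.85 = 0.13005
enhancement: 0.1 × (1−0.85) × (1−0.75) × 0.6 × 0.45 = 0.0010125
question: 0.1 × (1−0.2) × (1−0.55) × 0.8 × 0.7 = 0.02016
P(question | x) = 0.02016 / 0.1512225 ≈ 0.1333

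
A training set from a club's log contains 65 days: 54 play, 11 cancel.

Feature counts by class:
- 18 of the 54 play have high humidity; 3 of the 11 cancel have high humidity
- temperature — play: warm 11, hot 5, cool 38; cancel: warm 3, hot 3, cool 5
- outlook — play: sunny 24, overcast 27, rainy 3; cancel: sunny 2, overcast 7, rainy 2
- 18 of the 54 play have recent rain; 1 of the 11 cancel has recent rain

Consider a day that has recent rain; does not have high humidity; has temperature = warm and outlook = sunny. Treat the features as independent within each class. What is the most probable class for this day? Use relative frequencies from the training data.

play

play: (54/65) × (36/54) × (11/54) × (24/54) × (18/54) ≈ 0.0167142
cancel: (11/65) × (8/11) × (3/11) × (2/11) × (1/11) ≈ 0.000554817
Highest score → play.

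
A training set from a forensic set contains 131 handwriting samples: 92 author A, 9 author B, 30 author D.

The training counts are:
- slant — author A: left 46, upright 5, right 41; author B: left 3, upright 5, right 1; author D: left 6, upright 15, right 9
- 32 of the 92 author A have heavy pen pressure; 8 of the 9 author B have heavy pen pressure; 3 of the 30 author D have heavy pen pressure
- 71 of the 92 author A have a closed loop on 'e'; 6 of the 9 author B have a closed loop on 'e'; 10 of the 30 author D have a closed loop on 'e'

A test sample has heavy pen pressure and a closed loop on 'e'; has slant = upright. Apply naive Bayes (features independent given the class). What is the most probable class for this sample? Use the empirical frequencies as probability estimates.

author B

author A: (92/131) × (5/92) × (32/92) × (71/92) ≈ 0.0102455
author B: (9/131) × (5/9) × (8/9) × (6/9) ≈ 0.022618
author D: (30/131) × (15/30) × (3/30) × (10/30) ≈ 0.00381679
Highest score → author B.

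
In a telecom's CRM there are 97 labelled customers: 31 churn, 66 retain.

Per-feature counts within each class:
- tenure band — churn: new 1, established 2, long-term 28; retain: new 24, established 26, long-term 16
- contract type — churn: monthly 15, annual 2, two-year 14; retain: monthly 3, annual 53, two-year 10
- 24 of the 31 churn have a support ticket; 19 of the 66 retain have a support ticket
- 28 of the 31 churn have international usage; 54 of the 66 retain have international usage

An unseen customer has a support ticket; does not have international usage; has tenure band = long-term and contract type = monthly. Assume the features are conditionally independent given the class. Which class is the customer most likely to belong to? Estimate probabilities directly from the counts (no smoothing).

churn: (31/97) × (28/31) × (15/31) × (24/31) × (3/31) ≈ 0.0104647
retain: (66/97) × (16/66) × (3/66) × (19/66) × (12/66) ≈ 0.000392439
Highest score → churn.

churn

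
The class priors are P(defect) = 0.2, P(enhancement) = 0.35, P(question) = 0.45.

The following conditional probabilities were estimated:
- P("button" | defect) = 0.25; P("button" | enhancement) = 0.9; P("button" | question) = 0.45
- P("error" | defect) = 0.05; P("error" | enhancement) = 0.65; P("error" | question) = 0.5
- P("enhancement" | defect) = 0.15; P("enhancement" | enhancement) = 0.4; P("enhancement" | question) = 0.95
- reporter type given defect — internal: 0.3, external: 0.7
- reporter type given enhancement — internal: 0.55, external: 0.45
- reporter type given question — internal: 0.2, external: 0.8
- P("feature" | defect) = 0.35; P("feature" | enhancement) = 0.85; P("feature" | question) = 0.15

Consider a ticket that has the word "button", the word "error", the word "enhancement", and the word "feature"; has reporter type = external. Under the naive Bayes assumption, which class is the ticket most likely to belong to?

defect: 0.2 × 0.25 × 0.05 × 0.15 × 0.7 × 0.35 = 0.000091875
enhancement: 0.35 × 0.9 × 0.65 × 0.4 × 0.45 × 0.85 = 0.03132675
question: 0.45 × 0.45 × 0.5 × 0.95 × 0.8 × 0.15 = 0.0115425
Highest score → enhancement.

enhancement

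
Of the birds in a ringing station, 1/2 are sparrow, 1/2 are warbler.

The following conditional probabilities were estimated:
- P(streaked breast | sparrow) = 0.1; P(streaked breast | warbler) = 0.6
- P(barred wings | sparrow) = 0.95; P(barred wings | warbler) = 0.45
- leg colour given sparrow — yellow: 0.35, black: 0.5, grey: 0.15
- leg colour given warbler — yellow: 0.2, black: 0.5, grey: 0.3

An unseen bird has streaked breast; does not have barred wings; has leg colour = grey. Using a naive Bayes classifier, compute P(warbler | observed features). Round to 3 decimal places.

sparrow: 0.5 × 0.1 × (1−0.95) × 0.15 = 0.000375
warbler: 0.5 × 0.6 × (1−0.45) × 0.3 = 0.0495
P(warbler | x) = 0.0495 / 0.049875 ≈ 0.992

0.992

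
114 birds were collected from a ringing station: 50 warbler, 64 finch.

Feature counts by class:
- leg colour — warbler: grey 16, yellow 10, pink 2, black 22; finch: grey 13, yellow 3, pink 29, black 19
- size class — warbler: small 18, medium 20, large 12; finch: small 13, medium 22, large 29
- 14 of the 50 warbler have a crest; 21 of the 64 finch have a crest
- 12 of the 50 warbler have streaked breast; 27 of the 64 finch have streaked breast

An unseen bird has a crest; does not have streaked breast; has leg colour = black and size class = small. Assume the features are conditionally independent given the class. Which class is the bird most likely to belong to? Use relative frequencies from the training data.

warbler

warbler: (50/114) × (22/50) × (18/50) × (14/50) × (38/50) = 0.014784
finch: (64/114) × (19/64) × (13/64) × (21/64) × (37/64) = 0.0064220428466796875
Highest score → warbler.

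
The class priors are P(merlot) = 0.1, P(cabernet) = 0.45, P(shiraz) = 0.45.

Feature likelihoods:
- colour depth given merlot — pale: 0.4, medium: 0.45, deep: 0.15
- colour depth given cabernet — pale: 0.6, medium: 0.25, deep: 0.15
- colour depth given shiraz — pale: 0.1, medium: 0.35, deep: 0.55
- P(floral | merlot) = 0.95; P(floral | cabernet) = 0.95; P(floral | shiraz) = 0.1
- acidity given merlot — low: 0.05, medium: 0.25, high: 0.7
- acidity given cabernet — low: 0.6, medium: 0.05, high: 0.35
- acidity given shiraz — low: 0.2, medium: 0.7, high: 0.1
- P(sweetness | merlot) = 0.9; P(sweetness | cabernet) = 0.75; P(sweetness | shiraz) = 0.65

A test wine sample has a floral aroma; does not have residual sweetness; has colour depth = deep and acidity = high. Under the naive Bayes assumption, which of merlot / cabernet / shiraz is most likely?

merlot: 0.1 × 0.15 × 0.95 × 0.7 × (1−0.9) = 0.0009975
cabernet: 0.45 × 0.15 × 0.95 × 0.35 × (1−0.75) = 0.0056109375
shiraz: 0.45 × 0.55 × 0.1 × 0.1 × (1−0.65) = 0.00086625
Highest score → cabernet.

cabernet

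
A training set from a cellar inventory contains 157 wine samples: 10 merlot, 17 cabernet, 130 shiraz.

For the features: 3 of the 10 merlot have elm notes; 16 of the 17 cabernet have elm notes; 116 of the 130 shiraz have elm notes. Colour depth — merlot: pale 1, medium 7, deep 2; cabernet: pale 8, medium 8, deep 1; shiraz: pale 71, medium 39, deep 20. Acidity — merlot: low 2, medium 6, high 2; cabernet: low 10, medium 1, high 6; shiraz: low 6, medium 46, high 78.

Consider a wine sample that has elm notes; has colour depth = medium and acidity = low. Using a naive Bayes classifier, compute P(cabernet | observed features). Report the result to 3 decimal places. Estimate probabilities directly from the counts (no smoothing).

merlot: (10/157) × (3/10) × (7/10) × (2/10) ≈ 0.00267516
cabernet: (17/157) × (16/17) × (8/17) × (10/17) ≈ 0.0282106
shiraz: (130/157) × (116/130) × (39/130) × (6/130) ≈ 0.0102303
P(cabernet | x) = 0.0282106 / 0.04111606 ≈ 0.686

0.686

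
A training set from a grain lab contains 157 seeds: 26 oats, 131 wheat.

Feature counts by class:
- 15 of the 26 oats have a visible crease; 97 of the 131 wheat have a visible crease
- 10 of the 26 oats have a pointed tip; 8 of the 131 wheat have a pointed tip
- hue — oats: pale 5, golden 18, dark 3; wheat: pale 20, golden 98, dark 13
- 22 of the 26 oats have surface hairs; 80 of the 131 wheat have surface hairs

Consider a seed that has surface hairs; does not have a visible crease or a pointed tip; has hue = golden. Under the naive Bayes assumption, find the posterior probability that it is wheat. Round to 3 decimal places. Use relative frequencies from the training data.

oats: (26/157) × (11/26) × (16/26) × (18/26) × (22/26) ≈ 0.0252574
wheat: (131/157) × (34/131) × (123/131) × (98/131) × (80/131) ≈ 0.0928938
P(wheat | x) = 0.0928938 / 0.1181512 ≈ 0.786

0.786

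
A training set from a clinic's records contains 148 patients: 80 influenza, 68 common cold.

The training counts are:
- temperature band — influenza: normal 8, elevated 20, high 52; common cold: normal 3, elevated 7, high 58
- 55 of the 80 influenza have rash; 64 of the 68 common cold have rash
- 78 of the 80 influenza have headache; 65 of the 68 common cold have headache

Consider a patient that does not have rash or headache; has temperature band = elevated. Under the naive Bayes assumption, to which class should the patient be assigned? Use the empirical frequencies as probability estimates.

influenza: (80/148) × (20/80) × (25/80) × (2/80) ≈ 0.00105574
common cold: (68/148) × (7/68) × (4/68) × (3/68) ≈ 0.000122744
Highest score → influenza.

influenza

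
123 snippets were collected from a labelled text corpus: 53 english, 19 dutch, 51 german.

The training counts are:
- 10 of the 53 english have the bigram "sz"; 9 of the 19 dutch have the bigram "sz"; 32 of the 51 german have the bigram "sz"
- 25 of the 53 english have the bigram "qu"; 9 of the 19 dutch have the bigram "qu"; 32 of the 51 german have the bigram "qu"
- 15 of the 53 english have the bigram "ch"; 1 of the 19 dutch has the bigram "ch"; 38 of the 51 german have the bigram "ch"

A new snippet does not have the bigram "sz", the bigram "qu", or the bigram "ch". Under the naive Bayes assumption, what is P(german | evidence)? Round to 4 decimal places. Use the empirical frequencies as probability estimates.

english: (53/123) × (43/53) × (28/53) × (38/53) ≈ 0.13242
dutch: (19/123) × (10/19) × (10/19) × (18/19) ≈ 0.0405378
german: (51/123) × (19/51) × (19/51) × (13/51) ≈ 0.0146692
P(german | x) = 0.0146692 / 0.187627 ≈ 0.0782

0.0782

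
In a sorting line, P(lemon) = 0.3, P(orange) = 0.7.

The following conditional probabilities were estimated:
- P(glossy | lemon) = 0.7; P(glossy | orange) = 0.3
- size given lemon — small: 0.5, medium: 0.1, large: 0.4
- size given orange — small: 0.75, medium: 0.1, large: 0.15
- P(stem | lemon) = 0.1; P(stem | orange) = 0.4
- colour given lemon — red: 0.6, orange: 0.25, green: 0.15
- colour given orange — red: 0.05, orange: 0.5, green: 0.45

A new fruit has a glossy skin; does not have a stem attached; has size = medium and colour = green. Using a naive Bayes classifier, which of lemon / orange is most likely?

lemon: 0.3 × 0.7 × 0.1 × (1−0.1) × 0.15 = 0.002835
orange: 0.7 × 0.3 × 0.1 × (1−0.4) × 0.45 = 0.00567
Highest score → orange.

orange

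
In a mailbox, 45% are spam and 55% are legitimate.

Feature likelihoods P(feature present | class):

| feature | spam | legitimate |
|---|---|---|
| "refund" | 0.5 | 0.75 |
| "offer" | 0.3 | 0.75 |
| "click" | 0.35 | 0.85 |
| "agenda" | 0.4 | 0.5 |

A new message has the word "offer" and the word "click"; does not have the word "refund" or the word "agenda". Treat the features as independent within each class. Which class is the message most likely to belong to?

spam: 0.45 × (1−0.5) × 0.3 × 0.35 × (1−0.4) = 0.014175
legitimate: 0.55 × (1−0.75) × 0.75 × 0.85 × (1−0.5) = 0.043828125
Highest score → legitimate.

legitimate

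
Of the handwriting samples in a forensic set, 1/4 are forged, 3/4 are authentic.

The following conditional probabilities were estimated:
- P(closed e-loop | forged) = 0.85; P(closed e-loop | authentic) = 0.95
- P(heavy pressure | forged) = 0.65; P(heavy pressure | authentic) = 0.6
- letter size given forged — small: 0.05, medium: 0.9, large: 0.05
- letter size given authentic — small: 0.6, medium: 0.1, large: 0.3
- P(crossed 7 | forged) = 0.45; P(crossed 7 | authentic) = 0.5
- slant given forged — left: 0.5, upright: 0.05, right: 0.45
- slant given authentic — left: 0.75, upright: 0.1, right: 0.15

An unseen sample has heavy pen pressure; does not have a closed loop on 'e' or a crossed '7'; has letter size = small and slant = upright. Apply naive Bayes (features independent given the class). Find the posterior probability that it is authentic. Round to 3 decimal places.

forged: 0.25 × (1−0.85) × 0.65 × 0.05 × (1−0.45) × 0.05 = 0.000033515625
authentic: 0.75 × (1−0.95) × 0.6 × 0.6 × (1−0.5) × 0.1 = 0.000675
P(authentic | x) = 0.000675 / 0.000708515625 ≈ 0.953

0.953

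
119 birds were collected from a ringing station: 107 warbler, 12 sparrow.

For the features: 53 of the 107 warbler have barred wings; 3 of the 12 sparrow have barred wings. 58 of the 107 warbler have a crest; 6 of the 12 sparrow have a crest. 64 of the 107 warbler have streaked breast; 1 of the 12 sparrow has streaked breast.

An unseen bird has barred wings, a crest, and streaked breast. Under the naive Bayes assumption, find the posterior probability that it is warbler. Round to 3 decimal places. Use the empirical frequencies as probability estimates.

warbler: (107/119) × (53/107) × (58/107) × (64/107) ≈ 0.144401
sparrow: (12/119) × (3/12) × (6/12) × (1/12) ≈ 0.00105042
P(warbler | x) = 0.144401 / 0.14545142 ≈ 0.993

0.993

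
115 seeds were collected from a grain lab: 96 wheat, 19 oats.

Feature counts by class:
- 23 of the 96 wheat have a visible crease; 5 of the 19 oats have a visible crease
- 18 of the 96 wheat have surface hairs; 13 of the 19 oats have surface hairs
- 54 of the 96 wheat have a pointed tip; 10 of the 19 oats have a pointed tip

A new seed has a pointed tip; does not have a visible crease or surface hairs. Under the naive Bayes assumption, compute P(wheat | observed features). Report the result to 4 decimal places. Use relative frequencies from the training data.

0.9348

wheat: (96/115) × (73/96) × (78/96) × (54/96) ≈ 0.290115
oats: (19/115) × (14/19) × (6/19) × (10/19) ≈ 0.0202337
P(wheat | x) = 0.290115 / 0.3103487 ≈ 0.9348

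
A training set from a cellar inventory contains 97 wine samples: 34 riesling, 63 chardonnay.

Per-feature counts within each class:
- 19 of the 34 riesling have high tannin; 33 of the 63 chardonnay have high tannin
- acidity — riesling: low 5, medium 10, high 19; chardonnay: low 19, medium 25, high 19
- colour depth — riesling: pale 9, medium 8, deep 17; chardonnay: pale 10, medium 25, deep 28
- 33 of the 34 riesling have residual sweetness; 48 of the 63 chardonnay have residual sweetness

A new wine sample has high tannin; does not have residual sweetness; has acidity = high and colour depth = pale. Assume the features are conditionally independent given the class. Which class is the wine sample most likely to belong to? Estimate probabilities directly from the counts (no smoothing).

chardonnay

riesling: (34/97) × (19/34) × (19/34) × (9/34) × (1/34) ≈ 0.000852199
chardonnay: (63/97) × (33/63) × (19/63) × (10/63) × (15/63) ≈ 0.00387762
Highest score → chardonnay.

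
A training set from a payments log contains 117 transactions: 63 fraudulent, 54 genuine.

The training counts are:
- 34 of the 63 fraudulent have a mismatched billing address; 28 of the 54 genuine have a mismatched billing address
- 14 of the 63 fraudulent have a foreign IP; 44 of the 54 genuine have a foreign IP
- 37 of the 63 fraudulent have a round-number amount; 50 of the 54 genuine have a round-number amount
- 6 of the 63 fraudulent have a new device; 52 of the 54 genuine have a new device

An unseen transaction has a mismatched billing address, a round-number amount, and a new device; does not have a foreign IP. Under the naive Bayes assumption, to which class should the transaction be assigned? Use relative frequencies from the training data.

fraudulent: (63/117) × (34/63) × (49/63) × (37/63) × (6/63) ≈ 0.0126421
genuine: (54/117) × (28/54) × (10/54) × (50/54) × (52/54) ≈ 0.0395152
Highest score → genuine.

genuine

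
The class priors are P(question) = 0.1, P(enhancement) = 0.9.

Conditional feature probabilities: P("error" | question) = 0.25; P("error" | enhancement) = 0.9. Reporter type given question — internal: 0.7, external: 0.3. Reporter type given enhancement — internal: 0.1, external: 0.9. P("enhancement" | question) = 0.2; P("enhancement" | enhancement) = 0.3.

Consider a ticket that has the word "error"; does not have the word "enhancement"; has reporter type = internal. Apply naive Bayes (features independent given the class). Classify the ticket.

enhancement

question: 0.1 × 0.25 × 0.7 × (1−0.2) = 0.014
enhancement: 0.9 × 0.9 × 0.1 × (1−0.3) = 0.0567
Highest score → enhancement.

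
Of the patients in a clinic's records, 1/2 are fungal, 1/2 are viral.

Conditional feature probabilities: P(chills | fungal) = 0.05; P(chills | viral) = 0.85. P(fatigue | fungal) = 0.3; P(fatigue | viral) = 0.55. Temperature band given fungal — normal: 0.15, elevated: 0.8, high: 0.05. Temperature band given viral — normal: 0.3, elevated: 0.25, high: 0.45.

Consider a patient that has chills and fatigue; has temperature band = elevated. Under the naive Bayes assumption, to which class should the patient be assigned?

viral

fungal: 0.5 × 0.05 × 0.3 × 0.8 = 0.006
viral: 0.5 × 0.85 × 0.55 × 0.25 = 0.0584375
Highest score → viral.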